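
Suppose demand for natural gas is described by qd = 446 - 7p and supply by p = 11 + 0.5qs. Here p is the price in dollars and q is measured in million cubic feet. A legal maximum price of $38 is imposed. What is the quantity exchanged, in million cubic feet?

54

Rearranging supply gives qs = 2p - 22. Setting quantity demanded equal to quantity supplied, 446 - 7p = 2p - 22, gives p* = 52 and q* = 82.
Because the ceiling (38) lies below the market-clearing price, it is binding.
At p = 38: qd = 446 - 7·38 = 180 and qs = 2·38 - 22 = 54.
The quantity actually transacted is the short side, supply: 54.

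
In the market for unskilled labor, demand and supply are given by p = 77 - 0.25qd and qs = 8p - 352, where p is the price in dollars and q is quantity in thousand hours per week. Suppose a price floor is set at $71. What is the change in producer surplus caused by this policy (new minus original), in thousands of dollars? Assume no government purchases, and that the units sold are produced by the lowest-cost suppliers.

Rearranging demand gives qd = 308 - 4p. Without the control the market clears where 308 - 4p = 8p - 352, i.e. p* = 55 and q* = 88.
The floor of 71 is above the equilibrium price 55, so it binds.
At p = 71: qd = 308 - 4·71 = 24 and qs = 8·71 - 352 = 216.
Producer surplus without the control is ½ · (55 - 44) · 88 = 484.
With the floor, 24 units are sold at 71. The supply price at q = 24 is 47, so PS = ½ · [(71 - 44) + (71 - 47)] · 24 = 612.
Change in producer surplus = 612 - 484 = 128.

128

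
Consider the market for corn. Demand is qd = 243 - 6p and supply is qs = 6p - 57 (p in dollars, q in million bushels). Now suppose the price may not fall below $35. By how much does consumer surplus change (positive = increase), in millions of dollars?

-630

Equilibrium: 243 - 6p = 6p - 57, so 300 = 12p and p* = 25, q* = 93.
Because the floor (35) lies above the market-clearing price, it is binding.
At p = 35: qd = 243 - 6·35 = 33 and qs = 6·35 - 57 = 153.
Consumer surplus without the control is ½ · (40.5 - 25) · 93 = 720.75.
With the floor, consumers buy 33 units at 35, so CS = ½ · (40.5 - 35) · 33 = 90.75.
Change in consumer surplus = 90.75 - 720.75 = -630.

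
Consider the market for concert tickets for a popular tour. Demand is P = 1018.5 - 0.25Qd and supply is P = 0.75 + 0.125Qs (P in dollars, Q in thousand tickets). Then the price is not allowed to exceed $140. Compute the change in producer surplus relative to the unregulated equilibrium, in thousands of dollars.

Rearranging demand gives Qd = 4074 - 4P; rearranging supply gives Qs = 8P - 6. Equilibrium: 4074 - 4P = 8P - 6, so 4080 = 12P and P* = 340, Q* = 2714.
The ceiling of 140 is below the equilibrium price 340, so it binds.
At P = 140: Qd = 4074 - 4·140 = 3514 and Qs = 8·140 - 6 = 1114.
Producer surplus without the control is ½ · (340 - 0.75) · 2714 = 460362.25.
With the ceiling, producers sell 1114 units at 140, so PS = ½ · (140 - 0.75) · 1114 = 77562.25.
Change in producer surplus = 77562.25 - 460362.25 = -382800.

-382800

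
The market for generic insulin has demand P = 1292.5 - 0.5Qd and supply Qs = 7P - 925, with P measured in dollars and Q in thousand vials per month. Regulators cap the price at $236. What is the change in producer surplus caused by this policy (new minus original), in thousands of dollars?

-194964

Rearranging demand gives Qd = 2585 - 2P. Equilibrium: 2585 - 2P = 7P - 925, so 3510 = 9P and P* = 390, Q* = 1805.
Because the ceiling (236) lies below the market-clearing price, it is binding.
At P = 236: Qd = 2585 - 2·236 = 2113 and Qs = 7·236 - 925 = 727.
Producer surplus without the control is ½ · (390 - 925/7) · 1805 = 3258025/14.
With the ceiling, producers sell 727 units at 236, so PS = ½ · (236 - 925/7) · 727 = 528529/14.
Change in producer surplus = 528529/14 - 3258025/14 = -194964.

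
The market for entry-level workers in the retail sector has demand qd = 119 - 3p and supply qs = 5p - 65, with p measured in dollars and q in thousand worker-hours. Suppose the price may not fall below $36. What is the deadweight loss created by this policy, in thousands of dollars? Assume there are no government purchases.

In a free market, 119 - 3p = 5p - 65 gives the equilibrium p* = 23, q* = 50.
Since 36 > 23, the floor is binding.
At p = 36: qd = 119 - 3·36 = 11 and qs = 5·36 - 65 = 115.
Quantity traded falls to 11. At q = 11 the demand price is (119 - 11)/3 = 36 and the supply price is (65 + 11)/5 = 15.2.
Deadweight loss = ½ · (36 - 15.2) · (50 - 11) = ½ · 20.8 · 39 = 405.6.

405.6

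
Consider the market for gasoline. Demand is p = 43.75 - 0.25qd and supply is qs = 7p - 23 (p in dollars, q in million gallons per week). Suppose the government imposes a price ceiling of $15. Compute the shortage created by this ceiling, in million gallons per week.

Rearranging demand gives qd = 175 - 4p. Without the control the market clears where 175 - 4p = 7p - 23, i.e. p* = 18 and q* = 103.
The ceiling of 15 is below the equilibrium price 18, so it binds.
At p = 15: qd = 175 - 4·15 = 115 and qs = 7·15 - 23 = 82.
Shortage = qd - qs = 115 - 82 = 33.

33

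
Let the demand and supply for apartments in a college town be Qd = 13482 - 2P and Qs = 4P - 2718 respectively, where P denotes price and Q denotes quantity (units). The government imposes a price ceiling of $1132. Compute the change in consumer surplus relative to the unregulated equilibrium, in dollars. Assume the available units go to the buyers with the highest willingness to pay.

-6996416

Without the control the market clears where 13482 - 2P = 4P - 2718, i.e. P* = 2700 and Q* = 8082.
Since 1132 < 2700, the ceiling is binding.
At P = 1132: Qd = 13482 - 2·1132 = 11218 and Qs = 4·1132 - 2718 = 1810.
Consumer surplus without the control is ½ · (6741 - 2700) · 8082 = 16329681.
With the ceiling, 1810 units are sold at 1132 (assume they go to the highest-value buyers). The demand price at Q = 1810 is 5836, so CS = ½ · [(6741 - 1132) + (5836 - 1132)] · 1810 = 9333265.
Change in consumer surplus = 9333265 - 16329681 = -6996416.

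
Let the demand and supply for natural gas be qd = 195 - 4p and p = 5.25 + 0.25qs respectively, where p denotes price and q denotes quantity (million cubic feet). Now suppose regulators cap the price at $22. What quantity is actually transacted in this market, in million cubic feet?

Rearranging supply gives qs = 4p - 21. Equilibrium: 195 - 4p = 4p - 21, so 216 = 8p and p* = 27, q* = 87.
Since 22 < 27, the ceiling is binding.
At p = 22: qd = 195 - 4·22 = 107 and qs = 4·22 - 21 = 67.
The quantity actually transacted is the short side, supply: 67.

67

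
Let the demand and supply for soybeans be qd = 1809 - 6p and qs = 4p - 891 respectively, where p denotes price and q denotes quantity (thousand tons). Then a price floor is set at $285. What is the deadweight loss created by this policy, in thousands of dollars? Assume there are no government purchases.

1687.5

Without the control the market clears where 1809 - 6p = 4p - 891, i.e. p* = 270 and q* = 189.
The floor of 285 is above the equilibrium price 270, so it binds.
At p = 285: qd = 1809 - 6·285 = 99 and qs = 4·285 - 891 = 249.
Quantity traded falls to 99. At q = 99 the demand price is (1809 - 99)/6 = 285 and the supply price is (891 + 99)/4 = 247.5.
Deadweight loss = ½ · (285 - 247.5) · (189 - 99) = ½ · 37.5 · 90 = 1687.5.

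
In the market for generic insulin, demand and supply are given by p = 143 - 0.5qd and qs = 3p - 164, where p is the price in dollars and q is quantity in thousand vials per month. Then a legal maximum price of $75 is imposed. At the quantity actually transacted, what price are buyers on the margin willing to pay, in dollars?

Rearranging demand gives qd = 286 - 2p. Equilibrium: 286 - 2p = 3p - 164, so 450 = 5p and p* = 90, q* = 106.
Since 75 < 90, the ceiling is binding.
At p = 75: qd = 286 - 2·75 = 136 and qs = 3·75 - 164 = 61.
Only 61 units reach the market. On the demand curve, the marginal buyer's willingness to pay at q = 61 is (286 - 61)/2 = 112.5.

112.5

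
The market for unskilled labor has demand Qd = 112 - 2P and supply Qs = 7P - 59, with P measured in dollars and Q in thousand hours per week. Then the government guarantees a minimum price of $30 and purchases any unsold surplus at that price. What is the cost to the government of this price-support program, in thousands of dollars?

In a free market, 112 - 2P = 7P - 59 gives the equilibrium P* = 19, Q* = 74.
The floor of 30 is above the equilibrium price 19, so it binds.
At P = 30: Qd = 112 - 2·30 = 52 and Qs = 7·30 - 59 = 151.
Surplus = Qs - Qd = 99.
Government expenditure = surplus × support price = 99 × 30 = 2970.

2970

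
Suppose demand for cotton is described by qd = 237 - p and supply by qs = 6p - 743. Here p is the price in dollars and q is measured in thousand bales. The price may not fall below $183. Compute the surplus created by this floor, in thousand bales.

301

Without the control the market clears where 237 - p = 6p - 743, i.e. p* = 140 and q* = 97.
The floor of 183 is above the equilibrium price 140, so it binds.
At p = 183: qd = 237 - 183 = 54 and qs = 6·183 - 743 = 355.
Surplus = qs - qd = 355 - 54 = 301.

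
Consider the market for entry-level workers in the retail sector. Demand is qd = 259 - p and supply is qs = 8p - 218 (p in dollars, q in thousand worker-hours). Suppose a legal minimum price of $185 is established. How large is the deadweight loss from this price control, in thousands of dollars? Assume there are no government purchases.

Equilibrium: 259 - p = 8p - 218, so 477 = 9p and p* = 53, q* = 206.
Because the floor (185) lies above the market-clearing price, it is binding.
At p = 185: qd = 259 - 185 = 74 and qs = 8·185 - 218 = 1262.
Quantity traded falls to 74. At q = 74 the demand price is 259 - 74 = 185 and the supply price is (218 + 74)/8 = 36.5.
Deadweight loss = ½ · (185 - 36.5) · (206 - 74) = ½ · 148.5 · 132 = 9801.

9801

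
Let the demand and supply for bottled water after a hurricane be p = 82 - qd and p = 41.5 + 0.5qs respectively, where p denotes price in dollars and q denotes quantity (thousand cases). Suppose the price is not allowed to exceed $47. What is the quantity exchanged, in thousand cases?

11

Rearranging demand gives qd = 82 - p; rearranging supply gives qs = 2p - 83. Setting quantity demanded equal to quantity supplied, 82 - p = 2p - 83, gives p* = 55 and q* = 27.
The ceiling of 47 is below the equilibrium price 55, so it binds.
At p = 47: qd = 82 - 47 = 35 and qs = 2·47 - 83 = 11.
The quantity actually transacted is the short side, supply: 11.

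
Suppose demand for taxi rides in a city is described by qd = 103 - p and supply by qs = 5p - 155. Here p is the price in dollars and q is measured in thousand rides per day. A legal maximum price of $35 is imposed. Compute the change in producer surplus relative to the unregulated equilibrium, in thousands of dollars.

In a free market, 103 - p = 5p - 155 gives the equilibrium p* = 43, q* = 60.
Because the ceiling (35) lies below the market-clearing price, it is binding.
At p = 35: qd = 103 - 35 = 68 and qs = 5·35 - 155 = 20.
Producer surplus without the control is ½ · (43 - 31) · 60 = 360.
With the ceiling, producers sell 20 units at 35, so PS = ½ · (35 - 31) · 20 = 40.
Change in producer surplus = 40 - 360 = -320.

-320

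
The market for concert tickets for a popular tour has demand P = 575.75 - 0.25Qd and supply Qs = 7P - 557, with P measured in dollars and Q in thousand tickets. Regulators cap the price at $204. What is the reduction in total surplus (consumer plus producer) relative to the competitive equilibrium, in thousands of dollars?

30184

Rearranging demand gives Qd = 2303 - 4P. In a free market, 2303 - 4P = 7P - 557 gives the equilibrium P* = 260, Q* = 1263.
Because the ceiling (204) lies below the market-clearing price, it is binding.
At P = 204: Qd = 2303 - 4·204 = 1487 and Qs = 7·204 - 557 = 871.
Quantity traded falls to 871. At Q = 871 the demand price is (2303 - 871)/4 = 358 and the supply price is (557 + 871)/7 = 204.
Deadweight loss = ½ · (358 - 204) · (1263 - 871) = ½ · 154 · 392 = 30184.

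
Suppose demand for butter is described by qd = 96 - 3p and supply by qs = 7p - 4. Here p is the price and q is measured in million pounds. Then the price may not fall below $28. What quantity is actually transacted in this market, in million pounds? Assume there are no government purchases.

Setting quantity demanded equal to quantity supplied, 96 - 3p = 7p - 4, gives p* = 10 and q* = 66.
Because the floor (28) lies above the market-clearing price, it is binding.
At p = 28: qd = 96 - 3·28 = 12 and qs = 7·28 - 4 = 192.
The quantity actually transacted is the short side, demand: 12.

12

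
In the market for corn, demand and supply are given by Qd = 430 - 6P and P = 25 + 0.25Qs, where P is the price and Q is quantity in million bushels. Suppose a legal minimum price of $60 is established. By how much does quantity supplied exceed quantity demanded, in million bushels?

70

Rearranging supply gives Qs = 4P - 100. Setting quantity demanded equal to quantity supplied, 430 - 6P = 4P - 100, gives P* = 53 and Q* = 112.
Because the floor (60) lies above the market-clearing price, it is binding.
At P = 60: Qd = 430 - 6·60 = 70 and Qs = 4·60 - 100 = 140.
Surplus = Qs - Qd = 140 - 70 = 70.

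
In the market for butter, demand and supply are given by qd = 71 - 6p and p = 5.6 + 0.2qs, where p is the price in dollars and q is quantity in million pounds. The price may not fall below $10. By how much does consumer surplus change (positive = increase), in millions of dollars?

-14

Rearranging supply gives qs = 5p - 28. In a free market, 71 - 6p = 5p - 28 gives the equilibrium p* = 9, q* = 17.
Because the floor (10) lies above the market-clearing price, it is binding.
At p = 10: qd = 71 - 6·10 = 11 and qs = 5·10 - 28 = 22.
Consumer surplus without the control is ½ · (71/6 - 9) · 17 = 289/12.
With the floor, consumers buy 11 units at 10, so CS = ½ · (71/6 - 10) · 11 = 121/12.
Change in consumer surplus = 121/12 - 289/12 = -14.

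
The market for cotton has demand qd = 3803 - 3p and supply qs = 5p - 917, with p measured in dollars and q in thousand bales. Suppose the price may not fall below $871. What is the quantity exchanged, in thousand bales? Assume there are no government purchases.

1190

In a free market, 3803 - 3p = 5p - 917 gives the equilibrium p* = 590, q* = 2033.
Because the floor (871) lies above the market-clearing price, it is binding.
At p = 871: qd = 3803 - 3·871 = 1190 and qs = 5·871 - 917 = 3438.
The quantity actually transacted is the short side, demand: 1190.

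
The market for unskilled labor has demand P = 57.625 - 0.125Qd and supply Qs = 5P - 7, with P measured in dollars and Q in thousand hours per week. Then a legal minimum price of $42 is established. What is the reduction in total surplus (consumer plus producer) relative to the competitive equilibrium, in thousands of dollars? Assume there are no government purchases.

Rearranging demand gives Qd = 461 - 8P. Equilibrium: 461 - 8P = 5P - 7, so 468 = 13P and P* = 36, Q* = 173.
The floor of 42 is above the equilibrium price 36, so it binds.
At P = 42: Qd = 461 - 8·42 = 125 and Qs = 5·42 - 7 = 203.
Quantity traded falls to 125. At Q = 125 the demand price is (461 - 125)/8 = 42 and the supply price is (7 + 125)/5 = 26.4.
Deadweight loss = ½ · (42 - 26.4) · (173 - 125) = ½ · 15.6 · 48 = 374.4.

374.4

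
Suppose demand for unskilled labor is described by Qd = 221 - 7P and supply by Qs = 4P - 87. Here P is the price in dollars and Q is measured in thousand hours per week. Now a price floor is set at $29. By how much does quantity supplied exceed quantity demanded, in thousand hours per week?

Setting quantity demanded equal to quantity supplied, 221 - 7P = 4P - 87, gives P* = 28 and Q* = 25.
Since 29 > 28, the floor is binding.
At P = 29: Qd = 221 - 7·29 = 18 and Qs = 4·29 - 87 = 29.
Surplus = Qs - Qd = 29 - 18 = 11.

11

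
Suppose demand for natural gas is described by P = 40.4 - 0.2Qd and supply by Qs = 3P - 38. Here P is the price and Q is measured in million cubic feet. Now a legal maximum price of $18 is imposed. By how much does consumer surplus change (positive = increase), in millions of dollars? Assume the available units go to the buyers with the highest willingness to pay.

62.4

Rearranging demand gives Qd = 202 - 5P. Equilibrium: 202 - 5P = 3P - 38, so 240 = 8P and P* = 30, Q* = 52.
Because the ceiling (18) lies below the market-clearing price, it is binding.
At P = 18: Qd = 202 - 5·18 = 112 and Qs = 3·18 - 38 = 16.
Consumer surplus without the control is ½ · (40.4 - 30) · 52 = 270.4.
With the ceiling, 16 units are sold at 18 (assume they go to the highest-value buyers). The demand price at Q = 16 is 37.2, so CS = ½ · [(40.4 - 18) + (37.2 - 18)] · 16 = 332.8.
Change in consumer surplus = 332.8 - 270.4 = 62.4.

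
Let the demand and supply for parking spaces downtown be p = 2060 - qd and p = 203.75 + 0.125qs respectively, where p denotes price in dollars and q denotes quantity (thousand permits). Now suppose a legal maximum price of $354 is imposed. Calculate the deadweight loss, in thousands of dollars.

Rearranging demand gives qd = 2060 - p; rearranging supply gives qs = 8p - 1630. In a free market, 2060 - p = 8p - 1630 gives the equilibrium p* = 410, q* = 1650.
Since 354 < 410, the ceiling is binding.
At p = 354: qd = 2060 - 354 = 1706 and qs = 8·354 - 1630 = 1202.
Quantity traded falls to 1202. At q = 1202 the demand price is 2060 - 1202 = 858 and the supply price is (1630 + 1202)/8 = 354.
Deadweight loss = ½ · (858 - 354) · (1650 - 1202) = ½ · 504 · 448 = 112896.

112896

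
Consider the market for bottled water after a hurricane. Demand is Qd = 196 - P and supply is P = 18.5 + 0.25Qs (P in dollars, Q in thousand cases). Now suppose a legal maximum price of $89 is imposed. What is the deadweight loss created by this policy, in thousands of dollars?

Rearranging supply gives Qs = 4P - 74. In a free market, 196 - P = 4P - 74 gives the equilibrium P* = 54, Q* = 142.
The ceiling of 89 is above the equilibrium price 54, so it is not binding; the market clears at P* = 54, Q* = 142.
Since the control does not bind, no trades are prevented and deadweight loss is zero.

0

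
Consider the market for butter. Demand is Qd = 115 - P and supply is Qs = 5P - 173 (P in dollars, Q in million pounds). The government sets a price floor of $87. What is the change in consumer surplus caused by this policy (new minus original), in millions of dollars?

Without the control the market clears where 115 - P = 5P - 173, i.e. P* = 48 and Q* = 67.
Because the floor (87) lies above the market-clearing price, it is binding.
At P = 87: Qd = 115 - 87 = 28 and Qs = 5·87 - 173 = 262.
Consumer surplus without the control is ½ · (115 - 48) · 67 = 2244.5.
With the floor, consumers buy 28 units at 87, so CS = ½ · (115 - 87) · 28 = 392.
Change in consumer surplus = 392 - 2244.5 = -1852.5.

-1852.5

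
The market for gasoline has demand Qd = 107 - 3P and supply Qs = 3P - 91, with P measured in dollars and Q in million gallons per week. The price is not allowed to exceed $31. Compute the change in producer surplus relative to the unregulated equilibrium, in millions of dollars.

In a free market, 107 - 3P = 3P - 91 gives the equilibrium P* = 33, Q* = 8.
The ceiling of 31 is below the equilibrium price 33, so it binds.
At P = 31: Qd = 107 - 3·31 = 14 and Qs = 3·31 - 91 = 2.
Producer surplus without the control is ½ · (33 - 91/3) · 8 = 32/3.
With the ceiling, producers sell 2 units at 31, so PS = ½ · (31 - 91/3) · 2 = 2/3.
Change in producer surplus = 2/3 - 32/3 = -10.

-10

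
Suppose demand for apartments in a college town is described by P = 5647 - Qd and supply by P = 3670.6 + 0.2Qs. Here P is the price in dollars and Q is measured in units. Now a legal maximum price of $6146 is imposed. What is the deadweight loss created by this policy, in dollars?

Rearranging demand gives Qd = 5647 - P; rearranging supply gives Qs = 5P - 18353. Without the control the market clears where 5647 - P = 5P - 18353, i.e. P* = 4000 and Q* = 1647.
Since 6146 is above P* = 4000, the ceiling does not bind and the free-market outcome prevails.
Since the control does not bind, no trades are prevented and deadweight loss is zero.

0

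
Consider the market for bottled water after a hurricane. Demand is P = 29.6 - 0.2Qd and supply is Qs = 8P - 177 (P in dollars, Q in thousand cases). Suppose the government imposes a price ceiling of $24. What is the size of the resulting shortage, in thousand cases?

13

Rearranging demand gives Qd = 148 - 5P. Equilibrium: 148 - 5P = 8P - 177, so 325 = 13P and P* = 25, Q* = 23.
The ceiling of 24 is below the equilibrium price 25, so it binds.
At P = 24: Qd = 148 - 5·24 = 28 and Qs = 8·24 - 177 = 15.
Shortage = Qd - Qs = 28 - 15 = 13.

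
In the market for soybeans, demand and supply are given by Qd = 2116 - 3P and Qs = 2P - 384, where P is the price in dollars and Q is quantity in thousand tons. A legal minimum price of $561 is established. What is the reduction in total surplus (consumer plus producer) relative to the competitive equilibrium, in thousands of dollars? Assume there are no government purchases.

Without the control the market clears where 2116 - 3P = 2P - 384, i.e. P* = 500 and Q* = 616.
Because the floor (561) lies above the market-clearing price, it is binding.
At P = 561: Qd = 2116 - 3·561 = 433 and Qs = 2·561 - 384 = 738.
Quantity traded falls to 433. At Q = 433 the demand price is (2116 - 433)/3 = 561 and the supply price is (384 + 433)/2 = 408.5.
Deadweight loss = ½ · (561 - 408.5) · (616 - 433) = ½ · 152.5 · 183 = 13953.75.

13953.75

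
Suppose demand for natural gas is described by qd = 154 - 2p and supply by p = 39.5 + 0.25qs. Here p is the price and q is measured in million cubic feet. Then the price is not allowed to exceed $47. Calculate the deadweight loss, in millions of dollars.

Rearranging supply gives qs = 4p - 158. Equilibrium: 154 - 2p = 4p - 158, so 312 = 6p and p* = 52, q* = 50.
Because the ceiling (47) lies below the market-clearing price, it is binding.
At p = 47: qd = 154 - 2·47 = 60 and qs = 4·47 - 158 = 30.
Quantity traded falls to 30. At q = 30 the demand price is (154 - 30)/2 = 62 and the supply price is (158 + 30)/4 = 47.
Deadweight loss = ½ · (62 - 47) · (50 - 30) = ½ · 15 · 20 = 150.

150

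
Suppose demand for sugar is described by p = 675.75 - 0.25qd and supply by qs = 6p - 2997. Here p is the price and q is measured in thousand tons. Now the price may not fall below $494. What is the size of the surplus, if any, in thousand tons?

Rearranging demand gives qd = 2703 - 4p. Equilibrium: 2703 - 4p = 6p - 2997, so 5700 = 10p and p* = 570, q* = 423.
Since 494 is below p* = 570, the floor does not bind and the free-market outcome prevails.
Since the control does not bind, there is no surplus.

0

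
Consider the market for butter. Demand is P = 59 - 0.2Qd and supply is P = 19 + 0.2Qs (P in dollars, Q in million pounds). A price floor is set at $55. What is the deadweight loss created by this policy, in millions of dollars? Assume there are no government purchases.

1280

Rearranging demand gives Qd = 295 - 5P; rearranging supply gives Qs = 5P - 95. Without the control the market clears where 295 - 5P = 5P - 95, i.e. P* = 39 and Q* = 100.
Since 55 > 39, the floor is binding.
At P = 55: Qd = 295 - 5·55 = 20 and Qs = 5·55 - 95 = 180.
Quantity traded falls to 20. At Q = 20 the demand price is (295 - 20)/5 = 55 and the supply price is (95 + 20)/5 = 23.
Deadweight loss = ½ · (55 - 23) · (100 - 20) = ½ · 32 · 80 = 1280.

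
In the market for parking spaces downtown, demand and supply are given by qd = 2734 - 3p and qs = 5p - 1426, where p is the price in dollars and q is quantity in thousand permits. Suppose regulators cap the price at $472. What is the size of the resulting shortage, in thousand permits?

384

Setting quantity demanded equal to quantity supplied, 2734 - 3p = 5p - 1426, gives p* = 520 and q* = 1174.
Because the ceiling (472) lies below the market-clearing price, it is binding.
At p = 472: qd = 2734 - 3·472 = 1318 and qs = 5·472 - 1426 = 934.
Shortage = qd - qs = 1318 - 934 = 384.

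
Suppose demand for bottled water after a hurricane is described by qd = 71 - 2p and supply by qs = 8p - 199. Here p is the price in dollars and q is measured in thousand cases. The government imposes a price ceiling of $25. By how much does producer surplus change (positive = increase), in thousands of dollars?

In a free market, 71 - 2p = 8p - 199 gives the equilibrium p* = 27, q* = 17.
Since 25 < 27, the ceiling is binding.
At p = 25: qd = 71 - 2·25 = 21 and qs = 8·25 - 199 = 1.
Producer surplus without the control is ½ · (27 - 24.875) · 17 = 18.0625.
With the ceiling, producers sell 1 units at 25, so PS = ½ · (25 - 24.875) · 1 = 0.0625.
Change in producer surplus = 0.0625 - 18.0625 = -18.

-18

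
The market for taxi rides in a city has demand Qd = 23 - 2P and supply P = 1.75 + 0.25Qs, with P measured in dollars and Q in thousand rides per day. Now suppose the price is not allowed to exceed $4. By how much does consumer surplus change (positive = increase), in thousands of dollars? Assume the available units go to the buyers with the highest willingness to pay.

Rearranging supply gives Qs = 4P - 7. Setting quantity demanded equal to quantity supplied, 23 - 2P = 4P - 7, gives P* = 5 and Q* = 13.
Since 4 < 5, the ceiling is binding.
At P = 4: Qd = 23 - 2·4 = 15 and Qs = 4·4 - 7 = 9.
Consumer surplus without the control is ½ · (11.5 - 5) · 13 = 42.25.
With the ceiling, 9 units are sold at 4 (assume they go to the highest-value buyers). The demand price at Q = 9 is 7, so CS = ½ · [(11.5 - 4) + (7 - 4)] · 9 = 47.25.
Change in consumer surplus = 47.25 - 42.25 = 5.

5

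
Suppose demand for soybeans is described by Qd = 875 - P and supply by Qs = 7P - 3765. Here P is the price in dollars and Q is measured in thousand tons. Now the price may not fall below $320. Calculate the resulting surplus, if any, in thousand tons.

0

Setting quantity demanded equal to quantity supplied, 875 - P = 7P - 3765, gives P* = 580 and Q* = 295.
The floor of 320 is below the equilibrium price 580, so it is not binding; the market clears at P* = 580, Q* = 295.
Since the control does not bind, there is no surplus.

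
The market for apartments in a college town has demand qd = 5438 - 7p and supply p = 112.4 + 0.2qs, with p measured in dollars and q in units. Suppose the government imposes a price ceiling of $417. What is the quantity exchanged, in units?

Rearranging supply gives qs = 5p - 562. Equilibrium: 5438 - 7p = 5p - 562, so 6000 = 12p and p* = 500, q* = 1938.
Since 417 < 500, the ceiling is binding.
At p = 417: qd = 5438 - 7·417 = 2519 and qs = 5·417 - 562 = 1523.
The quantity actually transacted is the short side, supply: 1523.

1523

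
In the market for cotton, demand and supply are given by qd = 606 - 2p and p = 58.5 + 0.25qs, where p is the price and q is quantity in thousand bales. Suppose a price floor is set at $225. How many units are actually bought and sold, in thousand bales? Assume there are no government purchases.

156

Rearranging supply gives qs = 4p - 234. Without the control the market clears where 606 - 2p = 4p - 234, i.e. p* = 140 and q* = 326.
Because the floor (225) lies above the market-clearing price, it is binding.
At p = 225: qd = 606 - 2·225 = 156 and qs = 4·225 - 234 = 666.
The quantity actually transacted is the short side, demand: 156.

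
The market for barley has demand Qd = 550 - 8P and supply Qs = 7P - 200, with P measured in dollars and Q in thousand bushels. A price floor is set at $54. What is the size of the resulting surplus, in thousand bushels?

60

Without the control the market clears where 550 - 8P = 7P - 200, i.e. P* = 50 and Q* = 150.
Since 54 > 50, the floor is binding.
At P = 54: Qd = 550 - 8·54 = 118 and Qs = 7·54 - 200 = 178.
Surplus = Qs - Qd = 178 - 118 = 60.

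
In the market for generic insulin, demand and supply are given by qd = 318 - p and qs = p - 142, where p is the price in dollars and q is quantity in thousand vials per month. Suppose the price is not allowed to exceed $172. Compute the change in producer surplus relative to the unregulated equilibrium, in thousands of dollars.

-3422

Without the control the market clears where 318 - p = p - 142, i.e. p* = 230 and q* = 88.
The ceiling of 172 is below the equilibrium price 230, so it binds.
At p = 172: qd = 318 - 172 = 146 and qs = 172 - 142 = 30.
Producer surplus without the control is ½ · (230 - 142) · 88 = 3872.
With the ceiling, producers sell 30 units at 172, so PS = ½ · (172 - 142) · 30 = 450.
Change in producer surplus = 450 - 3872 = -3422.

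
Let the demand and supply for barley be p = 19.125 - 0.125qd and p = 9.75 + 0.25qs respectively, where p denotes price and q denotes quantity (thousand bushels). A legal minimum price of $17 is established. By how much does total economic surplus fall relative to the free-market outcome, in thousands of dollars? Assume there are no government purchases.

12

Rearranging demand gives qd = 153 - 8p; rearranging supply gives qs = 4p - 39. Setting quantity demanded equal to quantity supplied, 153 - 8p = 4p - 39, gives p* = 16 and q* = 25.
Since 17 > 16, the floor is binding.
At p = 17: qd = 153 - 8·17 = 17 and qs = 4·17 - 39 = 29.
Quantity traded falls to 17. At q = 17 the demand price is (153 - 17)/8 = 17 and the supply price is (39 + 17)/4 = 14.
Deadweight loss = ½ · (17 - 14) · (25 - 17) = ½ · 3 · 8 = 12.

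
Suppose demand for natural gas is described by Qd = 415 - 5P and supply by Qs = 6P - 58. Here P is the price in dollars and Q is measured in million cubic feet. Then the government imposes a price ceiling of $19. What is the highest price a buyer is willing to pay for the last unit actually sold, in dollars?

71.8

Without the control the market clears where 415 - 5P = 6P - 58, i.e. P* = 43 and Q* = 200.
Since 19 < 43, the ceiling is binding.
At P = 19: Qd = 415 - 5·19 = 320 and Qs = 6·19 - 58 = 56.
Only 56 units reach the market. On the demand curve, the marginal buyer's willingness to pay at Q = 56 is (415 - 56)/5 = 71.8.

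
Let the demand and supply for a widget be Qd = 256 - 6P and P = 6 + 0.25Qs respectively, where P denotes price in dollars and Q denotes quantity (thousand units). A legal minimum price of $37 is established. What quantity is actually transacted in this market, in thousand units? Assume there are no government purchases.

Rearranging supply gives Qs = 4P - 24. Setting quantity demanded equal to quantity supplied, 256 - 6P = 4P - 24, gives P* = 28 and Q* = 88.
Because the floor (37) lies above the market-clearing price, it is binding.
At P = 37: Qd = 256 - 6·37 = 34 and Qs = 4·37 - 24 = 124.
The quantity actually transacted is the short side, demand: 34.

34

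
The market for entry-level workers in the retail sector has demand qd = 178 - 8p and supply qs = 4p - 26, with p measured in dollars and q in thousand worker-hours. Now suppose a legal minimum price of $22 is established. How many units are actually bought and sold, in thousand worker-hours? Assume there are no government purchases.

2

Setting quantity demanded equal to quantity supplied, 178 - 8p = 4p - 26, gives p* = 17 and q* = 42.
Because the floor (22) lies above the market-clearing price, it is binding.
At p = 22: qd = 178 - 8·22 = 2 and qs = 4·22 - 26 = 62.
The quantity actually transacted is the short side, demand: 2.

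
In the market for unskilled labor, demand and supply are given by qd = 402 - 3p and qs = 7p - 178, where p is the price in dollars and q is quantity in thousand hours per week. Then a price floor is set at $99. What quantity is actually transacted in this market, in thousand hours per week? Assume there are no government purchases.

In a free market, 402 - 3p = 7p - 178 gives the equilibrium p* = 58, q* = 228.
Since 99 > 58, the floor is binding.
At p = 99: qd = 402 - 3·99 = 105 and qs = 7·99 - 178 = 515.
The quantity actually transacted is the short side, demand: 105.

105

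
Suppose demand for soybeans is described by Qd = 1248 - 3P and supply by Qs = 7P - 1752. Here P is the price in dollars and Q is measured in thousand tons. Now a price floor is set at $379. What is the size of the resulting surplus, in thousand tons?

790

Equilibrium: 1248 - 3P = 7P - 1752, so 3000 = 10P and P* = 300, Q* = 348.
The floor of 379 is above the equilibrium price 300, so it binds.
At P = 379: Qd = 1248 - 3·379 = 111 and Qs = 7·379 - 1752 = 901.
Surplus = Qs - Qd = 901 - 111 = 790.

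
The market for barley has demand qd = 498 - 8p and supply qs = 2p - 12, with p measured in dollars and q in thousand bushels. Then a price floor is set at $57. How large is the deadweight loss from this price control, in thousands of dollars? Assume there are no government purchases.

720

Equilibrium: 498 - 8p = 2p - 12, so 510 = 10p and p* = 51, q* = 90.
Because the floor (57) lies above the market-clearing price, it is binding.
At p = 57: qd = 498 - 8·57 = 42 and qs = 2·57 - 12 = 102.
Quantity traded falls to 42. At q = 42 the demand price is (498 - 42)/8 = 57 and the supply price is (12 + 42)/2 = 27.
Deadweight loss = ½ · (57 - 27) · (90 - 42) = ½ · 30 · 48 = 720.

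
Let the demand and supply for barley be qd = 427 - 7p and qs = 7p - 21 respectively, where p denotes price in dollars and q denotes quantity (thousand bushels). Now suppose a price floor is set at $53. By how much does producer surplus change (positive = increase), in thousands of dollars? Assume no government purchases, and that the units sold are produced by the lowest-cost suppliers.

Without the control the market clears where 427 - 7p = 7p - 21, i.e. p* = 32 and q* = 203.
Since 53 > 32, the floor is binding.
At p = 53: qd = 427 - 7·53 = 56 and qs = 7·53 - 21 = 350.
Producer surplus without the control is ½ · (32 - 3) · 203 = 2943.5.
With the floor, 56 units are sold at 53. The supply price at q = 56 is 11, so PS = ½ · [(53 - 3) + (53 - 11)] · 56 = 2576.
Change in producer surplus = 2576 - 2943.5 = -367.5.

-367.5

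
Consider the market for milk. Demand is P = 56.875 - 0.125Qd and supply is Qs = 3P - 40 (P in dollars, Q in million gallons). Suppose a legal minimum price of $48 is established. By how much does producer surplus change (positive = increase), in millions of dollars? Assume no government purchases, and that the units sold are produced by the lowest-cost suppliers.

117

Rearranging demand gives Qd = 455 - 8P. Equilibrium: 455 - 8P = 3P - 40, so 495 = 11P and P* = 45, Q* = 95.
Because the floor (48) lies above the market-clearing price, it is binding.
At P = 48: Qd = 455 - 8·48 = 71 and Qs = 3·48 - 40 = 104.
Producer surplus without the control is ½ · (45 - 40/3) · 95 = 9025/6.
With the floor, 71 units are sold at 48. The supply price at Q = 71 is 37, so PS = ½ · [(48 - 40/3) + (48 - 37)] · 71 = 9727/6.
Change in producer surplus = 9727/6 - 9025/6 = 117.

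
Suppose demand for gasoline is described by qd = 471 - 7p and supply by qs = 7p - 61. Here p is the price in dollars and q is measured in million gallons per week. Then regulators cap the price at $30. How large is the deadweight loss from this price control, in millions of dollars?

Setting quantity demanded equal to quantity supplied, 471 - 7p = 7p - 61, gives p* = 38 and q* = 205.
The ceiling of 30 is below the equilibrium price 38, so it binds.
At p = 30: qd = 471 - 7·30 = 261 and qs = 7·30 - 61 = 149.
Quantity traded falls to 149. At q = 149 the demand price is (471 - 149)/7 = 46 and the supply price is (61 + 149)/7 = 30.
Deadweight loss = ½ · (46 - 30) · (205 - 149) = ½ · 16 · 56 = 448.

448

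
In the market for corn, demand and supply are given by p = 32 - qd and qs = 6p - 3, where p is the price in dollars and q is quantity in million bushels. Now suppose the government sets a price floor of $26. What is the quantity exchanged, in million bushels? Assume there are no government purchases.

Rearranging demand gives qd = 32 - p. Without the control the market clears where 32 - p = 6p - 3, i.e. p* = 5 and q* = 27.
The floor of 26 is above the equilibrium price 5, so it binds.
At p = 26: qd = 32 - 26 = 6 and qs = 6·26 - 3 = 153.
The quantity actually transacted is the short side, demand: 6.

6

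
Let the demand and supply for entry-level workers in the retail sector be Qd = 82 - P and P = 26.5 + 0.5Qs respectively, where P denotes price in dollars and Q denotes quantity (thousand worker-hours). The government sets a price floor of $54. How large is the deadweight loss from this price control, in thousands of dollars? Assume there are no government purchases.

Rearranging supply gives Qs = 2P - 53. Setting quantity demanded equal to quantity supplied, 82 - P = 2P - 53, gives P* = 45 and Q* = 37.
Because the floor (54) lies above the market-clearing price, it is binding.
At P = 54: Qd = 82 - 54 = 28 and Qs = 2·54 - 53 = 55.
Quantity traded falls to 28. At Q = 28 the demand price is 82 - 28 = 54 and the supply price is (53 + 28)/2 = 40.5.
Deadweight loss = ½ · (54 - 40.5) · (37 - 28) = ½ · 13.5 · 9 = 60.75.

60.75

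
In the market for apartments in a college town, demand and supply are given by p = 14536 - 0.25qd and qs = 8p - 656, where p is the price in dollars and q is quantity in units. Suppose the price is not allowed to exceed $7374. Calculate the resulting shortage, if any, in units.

0

Rearranging demand gives qd = 58144 - 4p. Setting quantity demanded equal to quantity supplied, 58144 - 4p = 8p - 656, gives p* = 4900 and q* = 38544.
The ceiling of 7374 is above the equilibrium price 4900, so it is not binding; the market clears at p* = 4900, q* = 38544.
Since the control does not bind, there is no shortage.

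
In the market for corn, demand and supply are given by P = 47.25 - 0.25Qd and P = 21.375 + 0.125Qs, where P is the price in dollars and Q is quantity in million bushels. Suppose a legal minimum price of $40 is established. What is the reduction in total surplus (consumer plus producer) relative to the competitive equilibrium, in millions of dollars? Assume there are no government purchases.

300

Rearranging demand gives Qd = 189 - 4P; rearranging supply gives Qs = 8P - 171. Setting quantity demanded equal to quantity supplied, 189 - 4P = 8P - 171, gives P* = 30 and Q* = 69.
Because the floor (40) lies above the market-clearing price, it is binding.
At P = 40: Qd = 189 - 4·40 = 29 and Qs = 8·40 - 171 = 149.
Quantity traded falls to 29. At Q = 29 the demand price is (189 - 29)/4 = 40 and the supply price is (171 + 29)/8 = 25.
Deadweight loss = ½ · (40 - 25) · (69 - 29) = ½ · 15 · 40 = 300.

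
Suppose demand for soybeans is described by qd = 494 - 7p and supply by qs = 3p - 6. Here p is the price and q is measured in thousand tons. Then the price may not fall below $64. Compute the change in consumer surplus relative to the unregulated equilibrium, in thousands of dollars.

Without the control the market clears where 494 - 7p = 3p - 6, i.e. p* = 50 and q* = 144.
Because the floor (64) lies above the market-clearing price, it is binding.
At p = 64: qd = 494 - 7·64 = 46 and qs = 3·64 - 6 = 186.
Consumer surplus without the control is ½ · (494/7 - 50) · 144 = 10368/7.
With the floor, consumers buy 46 units at 64, so CS = ½ · (494/7 - 64) · 46 = 1058/7.
Change in consumer surplus = 1058/7 - 10368/7 = -1330.

-1330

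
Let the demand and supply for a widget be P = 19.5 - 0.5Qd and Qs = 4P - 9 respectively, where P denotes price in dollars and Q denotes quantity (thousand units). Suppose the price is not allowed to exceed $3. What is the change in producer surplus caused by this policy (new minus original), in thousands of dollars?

-65

Rearranging demand gives Qd = 39 - 2P. Equilibrium: 39 - 2P = 4P - 9, so 48 = 6P and P* = 8, Q* = 23.
The ceiling of 3 is below the equilibrium price 8, so it binds.
At P = 3: Qd = 39 - 2·3 = 33 and Qs = 4·3 - 9 = 3.
Producer surplus without the control is ½ · (8 - 2.25) · 23 = 66.125.
With the ceiling, producers sell 3 units at 3, so PS = ½ · (3 - 2.25) · 3 = 1.125.
Change in producer surplus = 1.125 - 66.125 = -65.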